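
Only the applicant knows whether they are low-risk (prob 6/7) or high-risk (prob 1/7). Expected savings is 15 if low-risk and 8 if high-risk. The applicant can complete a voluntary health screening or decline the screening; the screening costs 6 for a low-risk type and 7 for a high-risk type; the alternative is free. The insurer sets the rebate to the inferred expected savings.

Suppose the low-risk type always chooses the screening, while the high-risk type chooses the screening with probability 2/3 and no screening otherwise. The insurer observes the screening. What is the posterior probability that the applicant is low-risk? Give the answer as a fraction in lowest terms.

9/10

P(the screening) = (6/7)·1 + (1/7)·(2/3) = 20/21.
By Bayes' rule, P(low-risk | the screening) = (6/7) / (20/21) = 9/10.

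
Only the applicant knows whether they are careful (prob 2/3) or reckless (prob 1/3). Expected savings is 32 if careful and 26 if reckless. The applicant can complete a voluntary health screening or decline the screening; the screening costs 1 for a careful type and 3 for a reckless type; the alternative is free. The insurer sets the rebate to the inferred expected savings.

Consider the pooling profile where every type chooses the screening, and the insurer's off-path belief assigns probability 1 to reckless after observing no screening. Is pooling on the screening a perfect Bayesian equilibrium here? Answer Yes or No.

Yes

On path, the insurer holds the prior and pays 2/3·32 + 1/3·26 = 30. Off path (no screening), believing reckless, it pays 26.
careful: the screening nets 30 − 1 = 29; no screening nets 26. careful stays.
reckless: the screening nets 30 − 3 = 27; no screening nets 26. reckless stays.
No type deviates, so pooling is sustained.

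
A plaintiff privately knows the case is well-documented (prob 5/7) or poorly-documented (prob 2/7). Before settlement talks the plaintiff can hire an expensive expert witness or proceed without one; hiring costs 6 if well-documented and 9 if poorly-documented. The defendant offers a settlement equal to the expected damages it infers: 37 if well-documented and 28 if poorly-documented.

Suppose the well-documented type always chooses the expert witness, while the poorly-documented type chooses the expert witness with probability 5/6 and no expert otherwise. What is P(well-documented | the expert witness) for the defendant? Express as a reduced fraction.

3/4

P(the expert witness) = (5/7)·1 + (2/7)·(5/6) = 20/21.
By Bayes' rule, P(well-documented | the expert witness) = (5/7) / (20/21) = 3/4.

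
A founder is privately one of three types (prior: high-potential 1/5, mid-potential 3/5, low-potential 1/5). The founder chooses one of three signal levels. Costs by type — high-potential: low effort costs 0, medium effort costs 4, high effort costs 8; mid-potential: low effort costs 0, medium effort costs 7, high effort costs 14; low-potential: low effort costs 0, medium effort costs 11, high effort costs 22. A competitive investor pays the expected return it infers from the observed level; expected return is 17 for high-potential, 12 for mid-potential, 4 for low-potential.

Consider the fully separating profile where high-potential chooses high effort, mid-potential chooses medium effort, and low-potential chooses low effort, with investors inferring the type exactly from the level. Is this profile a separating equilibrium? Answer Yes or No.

Yes

Separating valuations: high effort → 17, medium effort → 12, low effort → 4.
high-potential (assigned high effort): low effort: 4 − 0 = 4; medium effort: 12 − 4 = 8; high effort: 17 − 8 = 9. high-potential stays.
mid-potential (assigned medium effort): low effort: 4 − 0 = 4; medium effort: 12 − 7 = 5; high effort: 17 − 14 = 3. mid-potential stays.
low-potential (assigned low effort): low effort: 4 − 0 = 4; medium effort: 12 − 11 = 1; high effort: 17 − 22 = -5. low-potential stays.
Every type prefers its assigned level; separation holds.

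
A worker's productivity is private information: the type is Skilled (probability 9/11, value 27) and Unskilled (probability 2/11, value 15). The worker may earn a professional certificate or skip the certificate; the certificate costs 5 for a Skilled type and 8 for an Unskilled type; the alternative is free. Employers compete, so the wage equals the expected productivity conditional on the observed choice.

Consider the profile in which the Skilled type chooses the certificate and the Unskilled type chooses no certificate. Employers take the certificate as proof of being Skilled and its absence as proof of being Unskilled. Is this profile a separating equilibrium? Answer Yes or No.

No

Under these beliefs, the certificate earns wage 27 and no certificate earns wage 15.
Skilled: the certificate nets 27 − 5 = 22; no certificate nets 15. Skilled prefers the certificate.
Unskilled: the certificate nets 27 − 8 = 19; no certificate nets 15. Unskilled would deviate to the certificate.
Unskilled has a profitable deviation, so the profile is not an equilibrium.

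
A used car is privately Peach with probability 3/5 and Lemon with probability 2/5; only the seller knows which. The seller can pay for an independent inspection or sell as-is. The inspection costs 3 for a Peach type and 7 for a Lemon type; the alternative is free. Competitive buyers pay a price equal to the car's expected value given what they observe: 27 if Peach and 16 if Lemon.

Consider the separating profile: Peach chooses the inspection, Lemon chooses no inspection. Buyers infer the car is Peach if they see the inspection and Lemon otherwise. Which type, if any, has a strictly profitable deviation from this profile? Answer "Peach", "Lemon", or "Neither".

Lemon

The inspection pays 27; no inspection pays 16.
Peach: assigned the inspection, nets 27 − 3 = 24; deviating to no inspection nets 16.
Lemon: assigned no inspection, nets 16; deviating to the inspection nets 27 − 7 = 20.
The Lemon type gains 4 by deviating.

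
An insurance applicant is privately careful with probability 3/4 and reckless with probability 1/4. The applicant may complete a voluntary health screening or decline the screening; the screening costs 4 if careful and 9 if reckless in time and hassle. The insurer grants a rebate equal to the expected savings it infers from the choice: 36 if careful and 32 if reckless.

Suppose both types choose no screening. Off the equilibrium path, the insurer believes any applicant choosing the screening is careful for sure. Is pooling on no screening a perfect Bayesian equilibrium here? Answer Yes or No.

On path, the insurer holds the prior and pays 3/4·36 + 1/4·32 = 35. Off path (the screening), believing careful, it pays 36.
careful: no screening nets 35; the screening nets 36 − 4 = 32. careful stays.
reckless: no screening nets 35; the screening nets 36 − 9 = 27. reckless stays.
No type deviates, so pooling is sustained.

Yes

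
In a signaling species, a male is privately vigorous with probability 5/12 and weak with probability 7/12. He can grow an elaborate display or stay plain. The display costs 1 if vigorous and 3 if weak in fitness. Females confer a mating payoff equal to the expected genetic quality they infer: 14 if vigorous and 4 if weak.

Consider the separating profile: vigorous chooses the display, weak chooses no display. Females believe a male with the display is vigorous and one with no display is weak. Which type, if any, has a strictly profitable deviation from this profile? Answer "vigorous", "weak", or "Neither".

The display pays 14; no display pays 4.
vigorous: assigned the display, nets 14 − 1 = 13; deviating to no display nets 4.
weak: assigned no display, nets 4; deviating to the display nets 14 − 3 = 11.
The weak type gains 7 by deviating.

weak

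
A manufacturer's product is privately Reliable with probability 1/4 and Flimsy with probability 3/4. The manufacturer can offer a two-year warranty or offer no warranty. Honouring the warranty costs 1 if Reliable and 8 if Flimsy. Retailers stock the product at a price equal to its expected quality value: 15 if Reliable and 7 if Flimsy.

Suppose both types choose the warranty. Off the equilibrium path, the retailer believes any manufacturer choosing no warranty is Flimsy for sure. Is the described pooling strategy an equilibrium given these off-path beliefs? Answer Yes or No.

On path, the retailer holds the prior and pays 1/4·15 + 3/4·7 = 9. Off path (no warranty), believing Flimsy, it pays 7.
Reliable: the warranty nets 9 − 1 = 8; no warranty nets 7. Reliable stays.
Flimsy: the warranty nets 9 − 8 = 1; no warranty nets 7. Flimsy would deviate.
A type deviates, so pooling fails.

No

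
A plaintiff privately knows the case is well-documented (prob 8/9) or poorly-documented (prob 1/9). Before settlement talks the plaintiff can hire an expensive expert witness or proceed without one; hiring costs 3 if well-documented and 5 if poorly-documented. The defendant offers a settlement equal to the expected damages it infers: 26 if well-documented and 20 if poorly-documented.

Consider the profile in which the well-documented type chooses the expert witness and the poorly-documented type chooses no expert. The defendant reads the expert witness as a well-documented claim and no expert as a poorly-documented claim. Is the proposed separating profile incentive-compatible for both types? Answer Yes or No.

Under these beliefs, the expert witness earns settlement 26 and no expert earns settlement 20.
well-documented: the expert witness nets 26 − 3 = 23; no expert nets 20. well-documented prefers the expert witness.
poorly-documented: the expert witness nets 26 − 5 = 21; no expert nets 20. poorly-documented would deviate to the expert witness.
poorly-documented has a profitable deviation, so the profile is not an equilibrium.

No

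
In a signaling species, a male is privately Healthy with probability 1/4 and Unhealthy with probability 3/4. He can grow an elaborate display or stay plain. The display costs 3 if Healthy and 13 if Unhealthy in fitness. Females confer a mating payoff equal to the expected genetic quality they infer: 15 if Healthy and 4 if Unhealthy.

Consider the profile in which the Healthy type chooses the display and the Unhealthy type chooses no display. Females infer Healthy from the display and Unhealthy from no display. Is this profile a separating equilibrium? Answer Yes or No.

Under these beliefs, the display earns mating payoff 15 and no display earns mating payoff 4.
Healthy: the display nets 15 − 3 = 12; no display nets 4. Healthy prefers the display.
Unhealthy: the display nets 15 − 13 = 2; no display nets 4. Unhealthy prefers no display.
Neither type deviates, so the separating profile is an equilibrium.

Yes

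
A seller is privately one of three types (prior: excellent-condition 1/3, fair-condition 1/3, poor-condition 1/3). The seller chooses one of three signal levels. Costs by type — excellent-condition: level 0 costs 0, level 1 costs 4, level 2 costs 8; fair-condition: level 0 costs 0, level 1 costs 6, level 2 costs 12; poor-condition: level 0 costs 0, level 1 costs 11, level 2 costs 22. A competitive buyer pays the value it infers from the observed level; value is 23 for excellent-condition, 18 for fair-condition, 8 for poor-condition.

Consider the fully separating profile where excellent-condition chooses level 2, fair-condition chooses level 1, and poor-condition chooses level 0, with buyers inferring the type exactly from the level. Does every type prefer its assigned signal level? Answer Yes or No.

Yes

Separating prices: level 2 → 23, level 1 → 18, level 0 → 8.
excellent-condition (assigned level 2): level 0: 8 − 0 = 8; level 1: 18 − 4 = 14; level 2: 23 − 8 = 15. excellent-condition stays.
fair-condition (assigned level 1): level 0: 8 − 0 = 8; level 1: 18 − 6 = 12; level 2: 23 − 12 = 11. fair-condition stays.
poor-condition (assigned level 0): level 0: 8 − 0 = 8; level 1: 18 − 11 = 7; level 2: 23 − 22 = 1. poor-condition stays.
Every type prefers its assigned level; separation holds.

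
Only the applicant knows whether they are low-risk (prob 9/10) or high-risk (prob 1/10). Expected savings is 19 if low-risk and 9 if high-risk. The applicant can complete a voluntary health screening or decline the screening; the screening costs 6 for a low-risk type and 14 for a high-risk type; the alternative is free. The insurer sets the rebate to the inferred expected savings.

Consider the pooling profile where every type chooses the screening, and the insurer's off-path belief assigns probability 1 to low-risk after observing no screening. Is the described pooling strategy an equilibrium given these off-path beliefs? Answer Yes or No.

No

On path, the insurer holds the prior and pays 9/10·19 + 1/10·9 = 18. Off path (no screening), believing low-risk, it pays 19.
low-risk: the screening nets 18 − 6 = 12; no screening nets 19. low-risk would deviate.
high-risk: the screening nets 18 − 14 = 4; no screening nets 19. high-risk would deviate.
A type deviates, so pooling fails.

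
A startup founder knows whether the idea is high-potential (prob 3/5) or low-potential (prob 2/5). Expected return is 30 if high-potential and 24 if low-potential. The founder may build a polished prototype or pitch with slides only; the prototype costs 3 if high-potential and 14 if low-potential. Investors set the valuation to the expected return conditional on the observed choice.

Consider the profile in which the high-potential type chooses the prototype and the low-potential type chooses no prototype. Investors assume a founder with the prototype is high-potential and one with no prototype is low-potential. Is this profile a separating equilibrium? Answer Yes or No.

Yes

Under these beliefs, the prototype earns valuation 30 and no prototype earns valuation 24.
high-potential: the prototype nets 30 − 3 = 27; no prototype nets 24. high-potential prefers the prototype.
low-potential: the prototype nets 30 − 14 = 16; no prototype nets 24. low-potential prefers no prototype.
Neither type deviates, so the separating profile is an equilibrium.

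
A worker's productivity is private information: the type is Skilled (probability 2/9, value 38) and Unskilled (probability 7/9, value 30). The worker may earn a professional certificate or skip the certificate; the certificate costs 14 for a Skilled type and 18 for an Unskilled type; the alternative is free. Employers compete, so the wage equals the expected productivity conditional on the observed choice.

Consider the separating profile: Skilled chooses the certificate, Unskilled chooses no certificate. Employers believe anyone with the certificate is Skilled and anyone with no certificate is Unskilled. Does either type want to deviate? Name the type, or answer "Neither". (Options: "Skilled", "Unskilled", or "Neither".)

The certificate pays 38; no certificate pays 30.
Skilled: assigned the certificate, nets 38 − 14 = 24; deviating to no certificate nets 30.
Unskilled: assigned no certificate, nets 30; deviating to the certificate nets 38 − 18 = 20.
The Skilled type gains 6 by deviating.

Skilled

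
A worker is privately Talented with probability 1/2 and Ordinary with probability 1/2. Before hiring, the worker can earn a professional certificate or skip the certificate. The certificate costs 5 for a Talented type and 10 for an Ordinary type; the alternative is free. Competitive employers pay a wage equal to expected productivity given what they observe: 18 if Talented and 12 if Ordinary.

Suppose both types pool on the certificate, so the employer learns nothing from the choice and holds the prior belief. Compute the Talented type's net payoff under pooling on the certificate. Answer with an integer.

10

Pooled wage = 1/2·18 + 1/2·12 = 15.
Talented pays cost 5 for the certificate, so net payoff = 15 − 5 = 10.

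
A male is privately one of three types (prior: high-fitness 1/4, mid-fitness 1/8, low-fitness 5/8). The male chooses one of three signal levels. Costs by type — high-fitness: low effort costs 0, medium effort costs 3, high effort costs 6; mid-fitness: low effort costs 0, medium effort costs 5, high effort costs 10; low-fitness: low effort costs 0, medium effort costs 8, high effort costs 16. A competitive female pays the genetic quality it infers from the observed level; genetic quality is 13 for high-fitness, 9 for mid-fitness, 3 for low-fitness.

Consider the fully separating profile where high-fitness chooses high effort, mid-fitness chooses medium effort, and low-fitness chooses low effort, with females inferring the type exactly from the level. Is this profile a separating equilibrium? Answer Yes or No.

Separating mating payoffs: high effort → 13, medium effort → 9, low effort → 3.
high-fitness (assigned high effort): low effort: 3 − 0 = 3; medium effort: 9 − 3 = 6; high effort: 13 − 6 = 7. high-fitness stays.
mid-fitness (assigned medium effort): low effort: 3 − 0 = 3; medium effort: 9 − 5 = 4; high effort: 13 − 10 = 3. mid-fitness stays.
low-fitness (assigned low effort): low effort: 3 − 0 = 3; medium effort: 9 − 8 = 1; high effort: 13 − 16 = -3. low-fitness stays.
Every type prefers its assigned level; separation holds.

Yes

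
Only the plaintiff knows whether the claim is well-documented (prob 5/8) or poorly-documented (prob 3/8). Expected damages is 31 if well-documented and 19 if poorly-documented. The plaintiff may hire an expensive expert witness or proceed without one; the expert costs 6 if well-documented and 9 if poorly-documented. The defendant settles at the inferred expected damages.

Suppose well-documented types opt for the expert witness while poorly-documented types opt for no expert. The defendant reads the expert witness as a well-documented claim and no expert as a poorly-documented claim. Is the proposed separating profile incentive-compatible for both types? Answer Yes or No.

Under these beliefs, the expert witness earns settlement 31 and no expert earns settlement 19.
well-documented: the expert witness nets 31 − 6 = 25; no expert nets 19. well-documented prefers the expert witness.
poorly-documented: the expert witness nets 31 − 9 = 22; no expert nets 19. poorly-documented would deviate to the expert witness.
poorly-documented has a profitable deviation, so the profile is not an equilibrium.

No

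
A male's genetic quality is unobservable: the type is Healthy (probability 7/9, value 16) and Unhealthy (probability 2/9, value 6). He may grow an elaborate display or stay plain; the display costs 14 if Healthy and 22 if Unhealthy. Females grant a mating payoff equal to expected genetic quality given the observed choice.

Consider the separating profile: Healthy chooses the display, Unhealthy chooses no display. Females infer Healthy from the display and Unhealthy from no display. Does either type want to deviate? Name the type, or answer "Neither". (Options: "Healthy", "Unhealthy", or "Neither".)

The display pays 16; no display pays 6.
Healthy: assigned the display, nets 16 − 14 = 2; deviating to no display nets 6.
Unhealthy: assigned no display, nets 6; deviating to the display nets 16 − 22 = -6.
The Healthy type gains 4 by deviating.

Healthy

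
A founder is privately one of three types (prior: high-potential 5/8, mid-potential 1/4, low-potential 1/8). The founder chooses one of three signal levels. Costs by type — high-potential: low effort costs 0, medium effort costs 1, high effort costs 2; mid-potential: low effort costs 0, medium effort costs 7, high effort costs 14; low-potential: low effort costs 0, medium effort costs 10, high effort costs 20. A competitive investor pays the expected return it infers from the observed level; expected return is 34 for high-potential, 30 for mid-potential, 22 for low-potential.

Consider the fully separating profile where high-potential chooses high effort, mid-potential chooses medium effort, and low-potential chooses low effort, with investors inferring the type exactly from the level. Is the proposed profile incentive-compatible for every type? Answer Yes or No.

Separating valuations: high effort → 34, medium effort → 30, low effort → 22.
high-potential (assigned high effort): low effort: 22 − 0 = 22; medium effort: 30 − 1 = 29; high effort: 34 − 2 = 32. high-potential stays.
mid-potential (assigned medium effort): low effort: 22 − 0 = 22; medium effort: 30 − 7 = 23; high effort: 34 − 14 = 20. mid-potential stays.
low-potential (assigned low effort): low effort: 22 − 0 = 22; medium effort: 30 − 10 = 20; high effort: 34 − 20 = 14. low-potential stays.
Every type prefers its assigned level; separation holds.

Yes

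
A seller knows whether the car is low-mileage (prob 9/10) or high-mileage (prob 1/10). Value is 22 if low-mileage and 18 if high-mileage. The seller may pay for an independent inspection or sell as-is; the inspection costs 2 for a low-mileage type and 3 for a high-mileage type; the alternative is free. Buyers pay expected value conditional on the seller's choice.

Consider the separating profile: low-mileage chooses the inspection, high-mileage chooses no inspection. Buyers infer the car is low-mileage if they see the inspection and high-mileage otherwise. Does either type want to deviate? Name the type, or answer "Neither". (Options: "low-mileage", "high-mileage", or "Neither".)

high-mileage

The inspection pays 22; no inspection pays 18.
low-mileage: assigned the inspection, nets 22 − 2 = 20; deviating to no inspection nets 18.
high-mileage: assigned no inspection, nets 18; deviating to the inspection nets 22 − 3 = 19.
The high-mileage type gains 1 by deviating.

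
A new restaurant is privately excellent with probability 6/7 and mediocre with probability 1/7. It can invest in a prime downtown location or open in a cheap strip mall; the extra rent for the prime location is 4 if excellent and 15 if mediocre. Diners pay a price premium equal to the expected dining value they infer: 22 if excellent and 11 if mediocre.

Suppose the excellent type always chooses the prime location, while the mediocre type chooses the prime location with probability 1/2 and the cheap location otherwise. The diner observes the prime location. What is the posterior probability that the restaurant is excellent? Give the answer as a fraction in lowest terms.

P(the prime location) = (6/7)·1 + (1/7)·(1/2) = 13/14.
By Bayes' rule, P(excellent | the prime location) = (6/7) / (13/14) = 12/13.

12/13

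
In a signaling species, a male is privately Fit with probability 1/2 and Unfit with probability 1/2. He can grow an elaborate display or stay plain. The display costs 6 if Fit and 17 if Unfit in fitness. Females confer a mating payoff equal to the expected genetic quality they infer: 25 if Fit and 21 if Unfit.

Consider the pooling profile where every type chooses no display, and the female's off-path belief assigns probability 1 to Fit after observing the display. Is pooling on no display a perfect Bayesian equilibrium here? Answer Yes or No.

Yes

On path, the female holds the prior and pays 1/2·25 + 1/2·21 = 23. Off path (the display), believing Fit, it pays 25.
Fit: no display nets 23; the display nets 25 − 6 = 19. Fit stays.
Unfit: no display nets 23; the display nets 25 − 17 = 8. Unfit stays.
No type deviates, so pooling is sustained.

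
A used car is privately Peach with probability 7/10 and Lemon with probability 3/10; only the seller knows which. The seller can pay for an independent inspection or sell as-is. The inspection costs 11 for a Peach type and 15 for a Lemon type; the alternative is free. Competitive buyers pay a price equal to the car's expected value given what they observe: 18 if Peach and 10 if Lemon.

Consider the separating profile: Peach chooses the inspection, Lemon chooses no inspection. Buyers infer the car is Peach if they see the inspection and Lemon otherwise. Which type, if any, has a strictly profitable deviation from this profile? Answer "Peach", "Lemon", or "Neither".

The inspection pays 18; no inspection pays 10.
Peach: assigned the inspection, nets 18 − 11 = 7; deviating to no inspection nets 10.
Lemon: assigned no inspection, nets 10; deviating to the inspection nets 18 − 15 = 3.
The Peach type gains 3 by deviating.

Peach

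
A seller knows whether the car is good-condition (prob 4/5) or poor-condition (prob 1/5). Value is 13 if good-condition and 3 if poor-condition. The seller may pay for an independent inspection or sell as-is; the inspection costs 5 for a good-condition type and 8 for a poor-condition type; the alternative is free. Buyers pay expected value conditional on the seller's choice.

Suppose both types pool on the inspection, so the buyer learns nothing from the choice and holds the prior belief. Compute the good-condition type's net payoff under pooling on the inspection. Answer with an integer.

6

Pooled price = 4/5·13 + 1/5·3 = 11.
good-condition pays cost 5 for the inspection, so net payoff = 11 − 5 = 6.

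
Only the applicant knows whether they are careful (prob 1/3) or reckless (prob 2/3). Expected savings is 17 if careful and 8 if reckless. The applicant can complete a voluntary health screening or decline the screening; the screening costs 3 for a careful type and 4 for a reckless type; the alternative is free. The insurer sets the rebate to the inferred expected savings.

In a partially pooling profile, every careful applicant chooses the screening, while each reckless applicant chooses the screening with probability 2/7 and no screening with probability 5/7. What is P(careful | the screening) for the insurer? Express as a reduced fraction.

7/11

P(the screening) = (1/3)·1 + (2/3)·(2/7) = 11/21.
By Bayes' rule, P(careful | the screening) = (1/3) / (11/21) = 7/11.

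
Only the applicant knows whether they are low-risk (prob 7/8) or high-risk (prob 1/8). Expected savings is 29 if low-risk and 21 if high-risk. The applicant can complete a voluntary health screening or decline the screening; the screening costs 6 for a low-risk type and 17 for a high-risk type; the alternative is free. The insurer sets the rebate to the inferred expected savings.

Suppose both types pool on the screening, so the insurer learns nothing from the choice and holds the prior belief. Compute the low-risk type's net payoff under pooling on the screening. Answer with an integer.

Pooled rebate = 7/8·29 + 1/8·21 = 28.
low-risk pays cost 6 for the screening, so net payoff = 28 − 6 = 22.

22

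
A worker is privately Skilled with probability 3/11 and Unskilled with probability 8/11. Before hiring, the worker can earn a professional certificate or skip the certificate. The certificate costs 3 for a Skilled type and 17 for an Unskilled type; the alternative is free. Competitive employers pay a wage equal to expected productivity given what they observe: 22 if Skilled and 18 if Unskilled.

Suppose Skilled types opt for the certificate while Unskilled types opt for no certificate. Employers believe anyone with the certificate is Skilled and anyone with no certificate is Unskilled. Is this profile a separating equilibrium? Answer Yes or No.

Yes

Under these beliefs, the certificate earns wage 22 and no certificate earns wage 18.
Skilled: the certificate nets 22 − 3 = 19; no certificate nets 18. Skilled prefers the certificate.
Unskilled: the certificate nets 22 − 17 = 5; no certificate nets 18. Unskilled prefers no certificate.
Neither type deviates, so the separating profile is an equilibrium.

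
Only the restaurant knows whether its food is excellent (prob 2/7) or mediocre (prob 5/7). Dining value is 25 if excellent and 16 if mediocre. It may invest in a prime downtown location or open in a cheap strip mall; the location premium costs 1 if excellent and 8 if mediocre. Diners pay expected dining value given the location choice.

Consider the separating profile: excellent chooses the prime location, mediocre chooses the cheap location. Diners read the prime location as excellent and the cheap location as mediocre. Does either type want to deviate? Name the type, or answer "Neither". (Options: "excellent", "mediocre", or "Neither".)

The prime location pays 25; the cheap location pays 16.
excellent: assigned the prime location, nets 25 − 1 = 24; deviating to the cheap location nets 16.
mediocre: assigned the cheap location, nets 16; deviating to the prime location nets 25 − 8 = 17.
The mediocre type gains 1 by deviating.

mediocre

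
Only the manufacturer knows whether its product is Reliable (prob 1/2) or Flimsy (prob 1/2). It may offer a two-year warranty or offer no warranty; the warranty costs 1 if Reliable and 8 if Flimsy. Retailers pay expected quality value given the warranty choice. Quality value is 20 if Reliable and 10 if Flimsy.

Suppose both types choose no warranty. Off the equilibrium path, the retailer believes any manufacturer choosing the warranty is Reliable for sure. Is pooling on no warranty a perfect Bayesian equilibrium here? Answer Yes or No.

No

On path, the retailer holds the prior and pays 1/2·20 + 1/2·10 = 15. Off path (the warranty), believing Reliable, it pays 20.
Reliable: no warranty nets 15; the warranty nets 20 − 1 = 19. Reliable would deviate.
Flimsy: no warranty nets 15; the warranty nets 20 − 8 = 12. Flimsy stays.
A type deviates, so pooling fails.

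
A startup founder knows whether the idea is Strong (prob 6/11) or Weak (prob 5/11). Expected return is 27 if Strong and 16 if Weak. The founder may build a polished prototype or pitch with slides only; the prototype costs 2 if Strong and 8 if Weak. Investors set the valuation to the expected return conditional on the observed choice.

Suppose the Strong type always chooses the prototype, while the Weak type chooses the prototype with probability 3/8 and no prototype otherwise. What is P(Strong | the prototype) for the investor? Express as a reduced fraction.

P(the prototype) = (6/11)·1 + (5/11)·(3/8) = 63/88.
By Bayes' rule, P(Strong | the prototype) = (6/11) / (63/88) = 16/21.

16/21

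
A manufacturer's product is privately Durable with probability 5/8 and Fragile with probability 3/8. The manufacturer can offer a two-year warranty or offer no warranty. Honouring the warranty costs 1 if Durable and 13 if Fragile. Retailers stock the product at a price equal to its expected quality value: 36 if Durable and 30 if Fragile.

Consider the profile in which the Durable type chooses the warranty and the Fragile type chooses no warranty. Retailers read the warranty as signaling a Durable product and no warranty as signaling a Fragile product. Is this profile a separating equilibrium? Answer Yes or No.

Yes

Under these beliefs, the warranty earns price 36 and no warranty earns price 30.
Durable: the warranty nets 36 − 1 = 35; no warranty nets 30. Durable prefers the warranty.
Fragile: the warranty nets 36 − 13 = 23; no warranty nets 30. Fragile prefers no warranty.
Neither type deviates, so the separating profile is an equilibrium.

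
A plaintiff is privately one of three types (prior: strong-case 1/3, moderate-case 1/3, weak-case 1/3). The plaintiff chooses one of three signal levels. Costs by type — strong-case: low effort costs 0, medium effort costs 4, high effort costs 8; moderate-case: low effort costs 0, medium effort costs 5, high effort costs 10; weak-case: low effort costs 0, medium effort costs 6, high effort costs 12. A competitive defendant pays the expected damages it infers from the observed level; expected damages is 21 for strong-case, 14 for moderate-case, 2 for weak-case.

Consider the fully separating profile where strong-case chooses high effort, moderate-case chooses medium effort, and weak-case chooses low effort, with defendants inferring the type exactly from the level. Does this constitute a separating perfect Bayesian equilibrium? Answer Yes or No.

No

Separating settlements: high effort → 21, medium effort → 14, low effort → 2.
strong-case (assigned high effort): low effort: 2 − 0 = 2; medium effort: 14 − 4 = 10; high effort: 21 − 8 = 13. strong-case stays.
moderate-case (assigned medium effort): low effort: 2 − 0 = 2; medium effort: 14 − 5 = 9; high effort: 21 − 10 = 11. moderate-case prefers high effort.
weak-case (assigned low effort): low effort: 2 − 0 = 2; medium effort: 14 − 6 = 8; high effort: 21 − 12 = 9. weak-case prefers high effort.
At least one type deviates; the separating profile fails.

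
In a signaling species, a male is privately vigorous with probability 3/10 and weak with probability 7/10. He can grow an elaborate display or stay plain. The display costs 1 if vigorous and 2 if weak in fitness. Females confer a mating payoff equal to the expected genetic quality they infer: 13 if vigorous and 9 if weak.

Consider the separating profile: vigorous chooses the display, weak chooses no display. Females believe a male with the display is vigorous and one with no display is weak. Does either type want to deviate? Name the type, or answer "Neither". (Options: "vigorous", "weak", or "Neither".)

The display pays 13; no display pays 9.
vigorous: assigned the display, nets 13 − 1 = 12; deviating to no display nets 9.
weak: assigned no display, nets 9; deviating to the display nets 13 − 2 = 11.
The weak type gains 2 by deviating.

weak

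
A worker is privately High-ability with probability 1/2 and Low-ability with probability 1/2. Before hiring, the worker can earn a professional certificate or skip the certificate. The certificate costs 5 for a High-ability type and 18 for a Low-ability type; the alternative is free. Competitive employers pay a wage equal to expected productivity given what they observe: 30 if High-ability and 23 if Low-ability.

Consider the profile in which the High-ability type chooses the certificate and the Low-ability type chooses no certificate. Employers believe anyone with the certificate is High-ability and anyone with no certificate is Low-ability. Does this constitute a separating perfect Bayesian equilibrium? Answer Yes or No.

Yes

Under these beliefs, the certificate earns wage 30 and no certificate earns wage 23.
High-ability: the certificate nets 30 − 5 = 25; no certificate nets 23. High-ability prefers the certificate.
Low-ability: the certificate nets 30 − 18 = 12; no certificate nets 23. Low-ability prefers no certificate.
Neither type deviates, so the separating profile is an equilibrium.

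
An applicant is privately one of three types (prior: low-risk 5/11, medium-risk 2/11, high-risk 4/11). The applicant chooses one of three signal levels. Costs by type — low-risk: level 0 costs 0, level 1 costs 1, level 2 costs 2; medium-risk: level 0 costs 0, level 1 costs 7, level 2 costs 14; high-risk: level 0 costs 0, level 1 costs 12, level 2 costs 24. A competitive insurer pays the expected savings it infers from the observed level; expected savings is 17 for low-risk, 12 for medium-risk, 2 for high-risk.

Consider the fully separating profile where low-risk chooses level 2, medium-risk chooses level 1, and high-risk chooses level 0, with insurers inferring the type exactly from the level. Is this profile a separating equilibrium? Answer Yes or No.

Separating rebates: level 2 → 17, level 1 → 12, level 0 → 2.
low-risk (assigned level 2): level 0: 2 − 0 = 2; level 1: 12 − 1 = 11; level 2: 17 − 2 = 15. low-risk stays.
medium-risk (assigned level 1): level 0: 2 − 0 = 2; level 1: 12 − 7 = 5; level 2: 17 − 14 = 3. medium-risk stays.
high-risk (assigned level 0): level 0: 2 − 0 = 2; level 1: 12 − 12 = 0; level 2: 17 − 24 = -7. high-risk stays.
Every type prefers its assigned level; separation holds.

Yes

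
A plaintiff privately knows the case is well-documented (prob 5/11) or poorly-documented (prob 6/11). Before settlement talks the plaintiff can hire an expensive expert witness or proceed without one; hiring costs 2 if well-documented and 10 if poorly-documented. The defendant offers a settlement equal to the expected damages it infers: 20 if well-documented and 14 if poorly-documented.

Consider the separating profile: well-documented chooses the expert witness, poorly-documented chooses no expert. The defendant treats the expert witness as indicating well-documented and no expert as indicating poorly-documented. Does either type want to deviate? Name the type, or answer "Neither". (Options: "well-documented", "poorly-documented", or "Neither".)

The expert witness pays 20; no expert pays 14.
well-documented: assigned the expert witness, nets 20 − 2 = 18; deviating to no expert nets 14.
poorly-documented: assigned no expert, nets 14; deviating to the expert witness nets 20 − 10 = 10.
Both types strictly prefer their assigned action; no profitable deviation.

Neither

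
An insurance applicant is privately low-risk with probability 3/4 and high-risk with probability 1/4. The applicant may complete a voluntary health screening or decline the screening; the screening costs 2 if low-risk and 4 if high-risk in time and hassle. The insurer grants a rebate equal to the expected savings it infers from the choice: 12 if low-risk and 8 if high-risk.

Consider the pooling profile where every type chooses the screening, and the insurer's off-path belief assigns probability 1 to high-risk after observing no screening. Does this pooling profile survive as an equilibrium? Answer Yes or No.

No

On path, the insurer holds the prior and pays 3/4·12 + 1/4·8 = 11. Off path (no screening), believing high-risk, it pays 8.
low-risk: the screening nets 11 − 2 = 9; no screening nets 8. low-risk stays.
high-risk: the screening nets 11 − 4 = 7; no screening nets 8. high-risk would deviate.
A type deviates, so pooling fails.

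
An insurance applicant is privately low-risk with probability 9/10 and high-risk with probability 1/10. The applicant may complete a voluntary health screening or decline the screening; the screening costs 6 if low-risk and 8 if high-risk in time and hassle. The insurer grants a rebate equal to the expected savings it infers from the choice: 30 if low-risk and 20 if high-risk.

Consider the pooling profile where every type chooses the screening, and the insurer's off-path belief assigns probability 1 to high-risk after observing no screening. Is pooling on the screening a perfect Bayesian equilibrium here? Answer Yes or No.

Yes

On path, the insurer holds the prior and pays 9/10·30 + 1/10·20 = 29. Off path (no screening), believing high-risk, it pays 20.
low-risk: the screening nets 29 − 6 = 23; no screening nets 20. low-risk stays.
high-risk: the screening nets 29 − 8 = 21; no screening nets 20. high-risk stays.
No type deviates, so pooling is sustained.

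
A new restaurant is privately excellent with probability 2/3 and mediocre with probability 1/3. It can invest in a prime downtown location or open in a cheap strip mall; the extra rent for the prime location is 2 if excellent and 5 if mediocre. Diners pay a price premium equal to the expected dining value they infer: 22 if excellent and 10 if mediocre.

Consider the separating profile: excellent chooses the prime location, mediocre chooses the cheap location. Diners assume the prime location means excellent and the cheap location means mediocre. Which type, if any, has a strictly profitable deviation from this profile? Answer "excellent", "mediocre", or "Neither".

mediocre

The prime location pays 22; the cheap location pays 10.
excellent: assigned the prime location, nets 22 − 2 = 20; deviating to the cheap location nets 10.
mediocre: assigned the cheap location, nets 10; deviating to the prime location nets 22 − 5 = 17.
The mediocre type gains 7 by deviating.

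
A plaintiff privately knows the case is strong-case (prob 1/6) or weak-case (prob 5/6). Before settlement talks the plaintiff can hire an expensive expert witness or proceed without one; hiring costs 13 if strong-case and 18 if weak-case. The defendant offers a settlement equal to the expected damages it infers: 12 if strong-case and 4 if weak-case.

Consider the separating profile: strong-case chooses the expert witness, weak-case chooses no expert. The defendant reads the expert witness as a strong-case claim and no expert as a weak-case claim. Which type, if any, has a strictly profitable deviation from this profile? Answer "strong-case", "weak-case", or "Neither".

strong-case

The expert witness pays 12; no expert pays 4.
strong-case: assigned the expert witness, nets 12 − 13 = -1; deviating to no expert nets 4.
weak-case: assigned no expert, nets 4; deviating to the expert witness nets 12 − 18 = -6.
The strong-case type gains 5 by deviating.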